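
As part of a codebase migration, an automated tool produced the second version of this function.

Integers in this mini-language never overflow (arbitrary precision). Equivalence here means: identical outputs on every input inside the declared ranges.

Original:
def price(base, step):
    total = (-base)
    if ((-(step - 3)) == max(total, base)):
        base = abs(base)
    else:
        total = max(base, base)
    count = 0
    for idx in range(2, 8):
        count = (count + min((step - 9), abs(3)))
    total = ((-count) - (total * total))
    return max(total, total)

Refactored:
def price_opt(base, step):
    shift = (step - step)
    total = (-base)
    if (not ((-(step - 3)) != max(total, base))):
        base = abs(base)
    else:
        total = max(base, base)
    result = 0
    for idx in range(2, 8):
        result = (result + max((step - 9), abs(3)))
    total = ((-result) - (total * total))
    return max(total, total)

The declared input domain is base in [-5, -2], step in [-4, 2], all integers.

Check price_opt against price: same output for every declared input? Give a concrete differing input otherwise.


Consider the input base=-5, step=-4.
price: total becomes 5; next ((-(step - 3)) == max(total, base)) evaluates to false; next total becomes -5; next count becomes 0; next at idx=2:; next count becomes -13; next at idx=3:; next count becomes -26; next at idx=4:; next count becomes -39; next at idx=5:; next count becomes -52; next at idx=6:; next count becomes -65; next at idx=7:; next count becomes -78; next total becomes 53; next final value 53
price_opt: shift becomes 0; next total becomes 5; next (not ((-(step - 3)) != max(total, base))) evaluates to false; next total becomes -5; next result becomes 0; next at idx=2:; next result becomes 3; next at idx=3:; next result becomes 6; next at idx=4:; next result becomes 9; next at idx=5:; next result becomes 12; next at idx=6:; next result becomes 15; next at idx=7:; next result becomes 18; next total becomes -43; next final value -43
53 vs -43 — the two versions disagree here.
verdict: not equivalent; witness: base=-5, step=-4


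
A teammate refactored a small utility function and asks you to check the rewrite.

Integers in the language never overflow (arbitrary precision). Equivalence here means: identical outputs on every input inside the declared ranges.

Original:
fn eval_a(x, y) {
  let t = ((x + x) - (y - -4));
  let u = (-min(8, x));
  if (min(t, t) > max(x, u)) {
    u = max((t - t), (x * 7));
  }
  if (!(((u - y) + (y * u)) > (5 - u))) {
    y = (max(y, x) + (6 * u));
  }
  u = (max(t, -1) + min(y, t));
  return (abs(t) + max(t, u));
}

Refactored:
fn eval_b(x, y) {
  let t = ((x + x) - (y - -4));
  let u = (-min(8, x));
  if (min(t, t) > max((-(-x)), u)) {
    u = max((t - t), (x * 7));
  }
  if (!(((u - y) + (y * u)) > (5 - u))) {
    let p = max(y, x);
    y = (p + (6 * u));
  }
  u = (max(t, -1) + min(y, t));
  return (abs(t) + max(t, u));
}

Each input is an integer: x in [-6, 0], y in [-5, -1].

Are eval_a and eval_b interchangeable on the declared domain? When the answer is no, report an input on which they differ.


This is a faithful refactor — local variable names differ; and statement counts differ, but the computed results match everywhere.
Spot check at x=-6, y=-2 — eval_a: t becomes -14; next u becomes 6; next (min(t, t) > max(x, u)) evaluates to false; next (!(((u - y) + (y * u)) > (5 - u))) evaluates to true; next y becomes 34; next u becomes -15; next final value 0. eval_b: t becomes -14; next u becomes 6; next (min(t, t) > max((-(-x)), u)) evaluates to false; next (!(((u - y) + (y * u)) > (5 - u))) evaluates to true; next p becomes -2; next y becomes 34; next u becomes -15; next final value 0. Both give 0.
Checked all 35 inputs in the declared domain: the outputs agree on every one.
verdict: equivalent


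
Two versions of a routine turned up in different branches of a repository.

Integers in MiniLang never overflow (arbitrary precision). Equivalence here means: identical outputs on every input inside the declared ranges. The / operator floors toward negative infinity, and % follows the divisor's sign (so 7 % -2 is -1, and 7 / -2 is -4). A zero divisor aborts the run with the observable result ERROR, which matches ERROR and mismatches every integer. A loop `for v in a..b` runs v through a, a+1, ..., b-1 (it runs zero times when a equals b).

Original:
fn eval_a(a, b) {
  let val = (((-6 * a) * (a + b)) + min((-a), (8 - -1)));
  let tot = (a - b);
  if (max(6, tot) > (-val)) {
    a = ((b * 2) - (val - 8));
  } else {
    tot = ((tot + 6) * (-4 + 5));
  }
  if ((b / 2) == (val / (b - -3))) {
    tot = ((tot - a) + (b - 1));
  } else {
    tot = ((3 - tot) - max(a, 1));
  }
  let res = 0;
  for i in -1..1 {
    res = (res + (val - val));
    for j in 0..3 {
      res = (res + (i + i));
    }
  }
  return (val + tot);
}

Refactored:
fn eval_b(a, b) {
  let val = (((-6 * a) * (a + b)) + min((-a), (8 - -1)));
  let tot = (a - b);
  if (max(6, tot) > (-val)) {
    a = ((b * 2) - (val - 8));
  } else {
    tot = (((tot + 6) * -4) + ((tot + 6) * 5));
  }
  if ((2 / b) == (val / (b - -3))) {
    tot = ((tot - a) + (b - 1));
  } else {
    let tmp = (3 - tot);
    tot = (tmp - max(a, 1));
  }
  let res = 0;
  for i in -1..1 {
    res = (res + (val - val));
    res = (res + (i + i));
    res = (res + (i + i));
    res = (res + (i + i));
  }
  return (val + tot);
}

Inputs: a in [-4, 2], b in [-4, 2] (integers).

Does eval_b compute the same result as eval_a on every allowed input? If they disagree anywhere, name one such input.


There is a counterexample at a=-4, b=0: -92 on one side, ERROR on the other.
eval_a: val=-92, then tot=-4, then (max(6, tot) > (-val)) is false, then tot=2, then ((b / 2) == (val / (b - -3))) is false, then tot=0, then res=0, then (i=-1), then res=0, then (j=0), then res=-2, then (j=1), then res=-4, then (j=2), then res=-6, then (i=0), then res=-6, then (j=0), then res=-6, then (j=1), then res=-6, then (j=2), then res=-6, then returns -92
eval_b: val=-92, then tot=-4, then (max(6, tot) > (-val)) is false, then tot=2, then a zero divisor aborts: ERROR
verdict: not equivalent; witness: a=-4, b=0


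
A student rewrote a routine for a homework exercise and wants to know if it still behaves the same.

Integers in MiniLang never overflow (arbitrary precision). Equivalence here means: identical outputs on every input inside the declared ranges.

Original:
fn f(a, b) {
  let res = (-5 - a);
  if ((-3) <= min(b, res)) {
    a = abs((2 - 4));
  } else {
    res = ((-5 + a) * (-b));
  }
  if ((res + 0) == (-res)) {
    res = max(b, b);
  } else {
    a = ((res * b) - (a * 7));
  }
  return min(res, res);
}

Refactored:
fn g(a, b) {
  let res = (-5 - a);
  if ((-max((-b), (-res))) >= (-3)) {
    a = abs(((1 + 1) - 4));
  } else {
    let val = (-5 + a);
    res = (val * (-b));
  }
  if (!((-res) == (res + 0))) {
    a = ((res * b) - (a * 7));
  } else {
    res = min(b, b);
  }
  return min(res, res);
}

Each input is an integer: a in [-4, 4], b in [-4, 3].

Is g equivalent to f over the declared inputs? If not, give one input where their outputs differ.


Although `max(b, b)` became `min(b, b)`, no input in the stated domain can expose it.
Spot check at a=-1, b=-3 — f: res := -4 | ((-3) <= min(b, res)): false | res := -18 | ((res + 0) == (-res)): false | a := 61 | result -18. g: res := -4 | ((-max((-b), (-res))) >= (-3)): false | val := -6 | res := -18 | (!((-res) == (res + 0))): true | a := 61 | result -18. Both give -18.
Checked all 72 inputs in the declared domain: the outputs agree on every one.
verdict: equivalent


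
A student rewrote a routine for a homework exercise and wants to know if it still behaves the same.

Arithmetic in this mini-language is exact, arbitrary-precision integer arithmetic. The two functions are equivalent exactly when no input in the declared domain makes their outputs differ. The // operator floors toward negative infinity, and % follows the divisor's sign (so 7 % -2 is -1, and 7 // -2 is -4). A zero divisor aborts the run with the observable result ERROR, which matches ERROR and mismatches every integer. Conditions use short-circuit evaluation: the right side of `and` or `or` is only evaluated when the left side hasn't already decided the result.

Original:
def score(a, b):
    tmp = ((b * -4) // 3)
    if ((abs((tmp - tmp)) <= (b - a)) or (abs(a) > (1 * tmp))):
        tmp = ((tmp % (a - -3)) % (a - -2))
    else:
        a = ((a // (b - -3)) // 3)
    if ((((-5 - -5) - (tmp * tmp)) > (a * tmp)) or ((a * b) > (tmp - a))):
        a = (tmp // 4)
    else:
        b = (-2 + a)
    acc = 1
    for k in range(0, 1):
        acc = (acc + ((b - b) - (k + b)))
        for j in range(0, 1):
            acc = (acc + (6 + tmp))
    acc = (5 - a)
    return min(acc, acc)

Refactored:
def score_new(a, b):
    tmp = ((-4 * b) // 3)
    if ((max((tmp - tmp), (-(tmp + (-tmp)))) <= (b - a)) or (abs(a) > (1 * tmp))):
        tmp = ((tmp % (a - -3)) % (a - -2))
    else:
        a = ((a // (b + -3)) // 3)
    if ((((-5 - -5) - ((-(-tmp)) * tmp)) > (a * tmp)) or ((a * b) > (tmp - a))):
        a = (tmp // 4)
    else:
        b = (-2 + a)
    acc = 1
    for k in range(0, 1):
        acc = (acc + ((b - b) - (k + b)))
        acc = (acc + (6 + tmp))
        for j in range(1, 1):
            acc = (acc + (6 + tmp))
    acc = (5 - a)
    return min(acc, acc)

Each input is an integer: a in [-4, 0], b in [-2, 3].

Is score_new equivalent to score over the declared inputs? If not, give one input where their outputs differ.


Take a=-1, b=-2.
score: tmp = 2; ((abs((tmp - tmp)) <= (b - a)) or (abs(a) > (1 * tmp))) -> false; a = -1; ((((-5 - -5) - (tmp * tmp)) > (a * tmp)) or ((a * b) > (tmp - a))) -> false; b = -3; acc = 1; [k=0]; acc = 4; [j=0]; acc = 12; acc = 6; return 6
score_new: tmp = 2; ((max((tmp - tmp), (-(tmp + (-tmp)))) <= (b - a)) or (abs(a) > (1 * tmp))) -> false; a = 0; ((((-5 - -5) - ((-(-tmp)) * tmp)) > (a * tmp)) or ((a * b) > (tmp - a))) -> false; b = -2; acc = 1; [k=0]; acc = 3; acc = 11; the j loop: no iterations; acc = 5; return 5
6 and 5 differ, so these are not the same function on this domain.
verdict: not equivalent; witness: a=-1, b=-2


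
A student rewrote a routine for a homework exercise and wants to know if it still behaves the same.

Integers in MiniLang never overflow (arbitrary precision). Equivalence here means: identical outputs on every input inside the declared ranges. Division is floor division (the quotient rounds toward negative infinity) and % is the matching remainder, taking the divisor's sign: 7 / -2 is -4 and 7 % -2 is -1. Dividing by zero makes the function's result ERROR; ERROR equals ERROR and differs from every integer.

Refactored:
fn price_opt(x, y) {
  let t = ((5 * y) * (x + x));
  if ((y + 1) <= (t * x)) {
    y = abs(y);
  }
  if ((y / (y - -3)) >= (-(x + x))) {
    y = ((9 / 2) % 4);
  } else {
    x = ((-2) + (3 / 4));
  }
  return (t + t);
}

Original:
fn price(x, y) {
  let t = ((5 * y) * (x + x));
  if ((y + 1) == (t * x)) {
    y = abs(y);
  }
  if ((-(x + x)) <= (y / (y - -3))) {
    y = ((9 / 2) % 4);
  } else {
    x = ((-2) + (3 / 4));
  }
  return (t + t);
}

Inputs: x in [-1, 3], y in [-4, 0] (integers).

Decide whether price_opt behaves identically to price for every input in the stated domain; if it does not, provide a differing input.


Input x=0, y=-3: ERROR from price versus 0 from price_opt.
verdict: not equivalent; witness: x=0, y=-3


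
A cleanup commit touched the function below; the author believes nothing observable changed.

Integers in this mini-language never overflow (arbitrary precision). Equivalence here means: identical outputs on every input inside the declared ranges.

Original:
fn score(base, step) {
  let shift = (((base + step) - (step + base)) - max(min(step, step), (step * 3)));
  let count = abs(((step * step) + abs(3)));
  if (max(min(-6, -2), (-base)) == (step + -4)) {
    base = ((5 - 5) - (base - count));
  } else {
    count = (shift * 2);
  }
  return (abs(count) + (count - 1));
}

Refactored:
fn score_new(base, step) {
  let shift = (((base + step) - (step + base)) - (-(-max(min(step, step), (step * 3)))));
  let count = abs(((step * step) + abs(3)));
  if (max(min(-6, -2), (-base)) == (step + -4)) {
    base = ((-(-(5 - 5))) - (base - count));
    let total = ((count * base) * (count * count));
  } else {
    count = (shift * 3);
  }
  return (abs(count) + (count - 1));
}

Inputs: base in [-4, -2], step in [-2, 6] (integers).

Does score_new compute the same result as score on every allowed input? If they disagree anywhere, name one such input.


base=-4, step=-2 yields 7 from score but 11 from score_new.
verdict: not equivalent; witness: base=-4, step=-2


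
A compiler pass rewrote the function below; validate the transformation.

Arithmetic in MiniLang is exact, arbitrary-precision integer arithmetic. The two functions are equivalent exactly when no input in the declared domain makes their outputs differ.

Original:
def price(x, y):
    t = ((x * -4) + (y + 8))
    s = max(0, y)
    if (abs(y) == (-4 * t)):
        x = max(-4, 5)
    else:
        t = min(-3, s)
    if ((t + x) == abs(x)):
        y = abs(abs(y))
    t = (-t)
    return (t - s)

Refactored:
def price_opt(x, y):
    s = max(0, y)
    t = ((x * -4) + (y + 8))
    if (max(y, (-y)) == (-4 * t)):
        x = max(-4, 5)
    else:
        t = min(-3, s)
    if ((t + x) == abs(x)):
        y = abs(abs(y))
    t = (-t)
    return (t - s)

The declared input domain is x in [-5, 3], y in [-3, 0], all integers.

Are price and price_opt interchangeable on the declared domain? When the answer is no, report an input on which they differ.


The two versions differ — the changes include min/max/abs usage differs.
Tracing x=-2, y=-1: price: t=15, then s=0, then (abs(y) == (-4 * t)) is false, then t=-3, then ((t + x) == abs(x)) is false, then t=3, then returns 3 | price_opt: s=0, then t=15, then (max(y, (-y)) == (-4 * t)) is false, then t=-3, then ((t + x) == abs(x)) is false, then t=3, then returns 3 — matching result 3.
An exhaustive pass over the 36 declared inputs shows identical outputs.
verdict: equivalent


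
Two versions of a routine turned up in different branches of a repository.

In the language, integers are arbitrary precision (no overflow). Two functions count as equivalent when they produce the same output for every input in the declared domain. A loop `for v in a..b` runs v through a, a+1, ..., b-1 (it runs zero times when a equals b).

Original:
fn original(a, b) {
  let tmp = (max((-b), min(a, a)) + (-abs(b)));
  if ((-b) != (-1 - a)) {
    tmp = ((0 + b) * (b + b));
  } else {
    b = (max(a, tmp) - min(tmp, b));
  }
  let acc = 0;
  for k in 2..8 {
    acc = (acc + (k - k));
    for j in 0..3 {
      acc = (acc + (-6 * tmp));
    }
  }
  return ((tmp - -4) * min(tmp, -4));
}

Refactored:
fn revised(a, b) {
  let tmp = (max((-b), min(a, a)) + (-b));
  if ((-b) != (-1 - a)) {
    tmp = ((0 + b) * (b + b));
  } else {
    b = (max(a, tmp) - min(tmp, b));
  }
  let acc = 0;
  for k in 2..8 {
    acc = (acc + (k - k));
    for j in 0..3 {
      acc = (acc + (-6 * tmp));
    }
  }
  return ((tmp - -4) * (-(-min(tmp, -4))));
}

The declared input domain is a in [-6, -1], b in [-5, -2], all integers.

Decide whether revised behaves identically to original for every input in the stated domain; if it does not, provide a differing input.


The rewrite breaks on a=-6, b=-5, where the results are -16 and -56.
original: tmp becomes 0; next ((-b) != (-1 - a)) evaluates to false; next b becomes 5; next acc becomes 0; next at k=2:; next acc becomes 0; next at j=0:; next acc becomes 0; next at j=1:; next acc becomes 0; next at j=2:; next acc becomes 0; next at k=3:; next acc becomes 0; next at j=0:; next acc becomes 0; next at j=1:; next acc becomes 0; next at j=2:; next acc becomes 0; next at k=4:; next acc becomes 0; next at j=0:; next acc becomes 0; next at j=1:; next acc becomes 0; next at j=2:; next acc becomes 0; next at k=5:; next acc becomes 0; next at j=0:; next acc becomes 0; next at j=1:; next acc becomes 0; next at j=2:; next acc becomes 0; next at k=6:; next acc becomes 0; next at j=0:; next acc becomes 0; next at j=1:; next acc becomes 0; next at j=2:; next acc becomes 0; next at k=7:; next acc becomes 0; next at j=0:; next acc becomes 0; next at j=1:; next acc becomes 0; next at j=2:; next acc becomes 0; next final value -16
revised: tmp becomes 10; next ((-b) != (-1 - a)) evaluates to false; next b becomes 15; next acc becomes 0; next at k=2:; next acc becomes 0; next at j=0:; next acc becomes -60; next at j=1:; next acc becomes -120; next at j=2:; next acc becomes -180; next at k=3:; next acc becomes -180; next at j=0:; next acc becomes -240; next at j=1:; next acc becomes -300; next at j=2:; next acc becomes -360; next at k=4:; next acc becomes -360; next at j=0:; next acc becomes -420; next at j=1:; next acc becomes -480; next at j=2:; next acc becomes -540; next at k=5:; next acc becomes -540; next at j=0:; next acc becomes -600; next at j=1:; next acc becomes -660; next at j=2:; next acc becomes -720; next at k=6:; next acc becomes -720; next at j=0:; next acc becomes -780; next at j=1:; next acc becomes -840; next at j=2:; next acc becomes -900; next at k=7:; next acc becomes -900; next at j=0:; next acc becomes -960; next at j=1:; next acc becomes -1020; next at j=2:; next acc becomes -1080; next final value -56
verdict: not equivalent; witness: a=-6, b=-5


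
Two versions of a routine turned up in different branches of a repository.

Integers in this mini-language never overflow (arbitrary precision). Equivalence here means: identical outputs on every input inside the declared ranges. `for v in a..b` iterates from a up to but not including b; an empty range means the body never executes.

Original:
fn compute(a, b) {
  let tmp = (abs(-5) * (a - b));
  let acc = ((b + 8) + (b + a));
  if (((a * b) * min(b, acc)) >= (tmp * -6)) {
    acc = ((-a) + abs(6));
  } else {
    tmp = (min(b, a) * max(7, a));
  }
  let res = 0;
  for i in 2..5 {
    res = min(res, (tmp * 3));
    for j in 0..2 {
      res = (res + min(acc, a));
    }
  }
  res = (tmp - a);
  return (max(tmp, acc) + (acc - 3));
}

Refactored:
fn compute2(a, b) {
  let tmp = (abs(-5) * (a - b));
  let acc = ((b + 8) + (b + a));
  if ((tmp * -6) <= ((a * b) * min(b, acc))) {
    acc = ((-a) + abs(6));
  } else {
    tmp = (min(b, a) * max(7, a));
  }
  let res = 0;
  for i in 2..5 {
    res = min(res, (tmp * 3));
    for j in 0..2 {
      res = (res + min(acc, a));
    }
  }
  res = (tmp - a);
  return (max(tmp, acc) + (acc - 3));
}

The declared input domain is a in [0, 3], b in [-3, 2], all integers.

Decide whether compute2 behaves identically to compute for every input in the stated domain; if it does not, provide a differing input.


Comparing the listings, the differences include: comparison usage differs.
Tracing a=0, b=-2: compute: tmp := 10 | acc := 4 | (((a * b) * min(b, acc)) >= (tmp * -6)): true | acc := 6 | res := 0 | iter i=2: | res := 0 | iter j=0: | res := 0 | iter j=1: | res := 0 | iter i=3: | res := 0 | iter j=0: | res := 0 | iter j=1: | res := 0 | iter i=4: | res := 0 | iter j=0: | res := 0 | iter j=1: | res := 0 | res := 10 | result 13 | compute2: tmp := 10 | acc := 4 | ((tmp * -6) <= ((a * b) * min(b, acc))): true | acc := 6 | res := 0 | iter i=2: | res := 0 | iter j=0: | res := 0 | iter j=1: | res := 0 | iter i=3: | res := 0 | iter j=0: | res := 0 | iter j=1: | res := 0 | iter i=4: | res := 0 | iter j=0: | res := 0 | iter j=1: | res := 0 | res := 10 | result 13 — matching result 13.
Sweeping the whole domain (24 inputs) finds no disagreement.
verdict: equivalent


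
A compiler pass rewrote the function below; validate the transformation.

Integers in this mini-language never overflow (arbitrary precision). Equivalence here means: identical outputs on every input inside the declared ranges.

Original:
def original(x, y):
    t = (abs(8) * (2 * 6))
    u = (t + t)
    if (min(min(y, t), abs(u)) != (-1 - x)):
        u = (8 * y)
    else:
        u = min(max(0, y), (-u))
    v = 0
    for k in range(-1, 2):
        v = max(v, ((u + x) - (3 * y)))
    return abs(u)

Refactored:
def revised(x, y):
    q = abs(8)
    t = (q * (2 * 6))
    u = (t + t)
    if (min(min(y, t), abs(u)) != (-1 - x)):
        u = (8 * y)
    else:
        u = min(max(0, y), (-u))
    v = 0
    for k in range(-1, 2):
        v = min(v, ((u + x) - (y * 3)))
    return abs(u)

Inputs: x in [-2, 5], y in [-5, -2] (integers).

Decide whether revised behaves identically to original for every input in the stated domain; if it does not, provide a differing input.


Equivalent. The suspicious-looking change has no observable effect anywhere in the declared ranges.
Checked all 32 inputs in the declared domain: the outputs agree on every one.
As a probe, take x=0, y=-4: original runs t = 96; u = 192; (min(min(y, t), abs(u)) != (-1 - x)) -> true; u = -32; v = 0; [k=-1]; v = 0; [k=0]; v = 0; [k=1]; v = 0; return 32; revised runs q = 8; t = 96; u = 192; (min(min(y, t), abs(u)) != (-1 - x)) -> true; u = -32; v = 0; [k=-1]; v = -20; [k=0]; v = -20; [k=1]; v = -20; return 32; both end at 32.
verdict: equivalent


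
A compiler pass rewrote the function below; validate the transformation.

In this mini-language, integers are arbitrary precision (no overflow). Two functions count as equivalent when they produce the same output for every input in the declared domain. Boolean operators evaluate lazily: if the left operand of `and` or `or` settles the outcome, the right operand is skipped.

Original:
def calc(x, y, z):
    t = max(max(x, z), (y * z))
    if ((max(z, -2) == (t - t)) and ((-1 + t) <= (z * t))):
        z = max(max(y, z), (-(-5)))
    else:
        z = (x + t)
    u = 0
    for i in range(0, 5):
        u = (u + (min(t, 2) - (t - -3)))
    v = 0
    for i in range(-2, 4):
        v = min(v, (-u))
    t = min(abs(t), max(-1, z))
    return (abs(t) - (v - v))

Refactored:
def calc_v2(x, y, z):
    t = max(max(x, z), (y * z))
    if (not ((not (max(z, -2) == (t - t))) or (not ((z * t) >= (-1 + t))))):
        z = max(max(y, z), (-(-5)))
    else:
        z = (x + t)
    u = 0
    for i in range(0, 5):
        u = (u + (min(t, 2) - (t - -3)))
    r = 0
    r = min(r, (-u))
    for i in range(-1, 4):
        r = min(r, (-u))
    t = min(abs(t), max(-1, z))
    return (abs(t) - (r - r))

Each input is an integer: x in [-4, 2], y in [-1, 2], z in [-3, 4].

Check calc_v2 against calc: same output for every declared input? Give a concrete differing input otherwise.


Behavior is preserved: although statement counts differ, boolean connective usage differs, min/max/abs usage differs, local variable names differ, loop structure differs, comparison usage differs, the outputs never diverge.
Tracing x=-2, y=-1, z=2: calc: t becomes 2; next ((max(z, -2) == (t - t)) and ((-1 + t) <= (z * t))) evaluates to false; next z becomes 0; next u becomes 0; next at i=0:; next u becomes -3; next at i=1:; next u becomes -6; next at i=2:; next u becomes -9; next at i=3:; next u becomes -12; next at i=4:; next u becomes -15; next v becomes 0; next at i=-2:; next v becomes 0; next at i=-1:; next v becomes 0; next at i=0:; next v becomes 0; next at i=1:; next v becomes 0; next at i=2:; next v becomes 0; next at i=3:; next v becomes 0; next t becomes 0; next final value 0 | calc_v2: t becomes 2; next (not ((not (max(z, -2) == (t - t))) or (not ((z * t) >= (-1 + t))))) evaluates to false; next z becomes 0; next u becomes 0; next at i=0:; next u becomes -3; next at i=1:; next u becomes -6; next at i=2:; next u becomes -9; next at i=3:; next u becomes -12; next at i=4:; next u becomes -15; next r becomes 0; next r becomes 0; next at i=-1:; next r becomes 0; next at i=0:; next r becomes 0; next at i=1:; next r becomes 0; next at i=2:; next r becomes 0; next at i=3:; next r becomes 0; next t becomes 0; next final value 0 — matching result 0.
Across all 224 domain points the two functions coincide.
verdict: equivalent


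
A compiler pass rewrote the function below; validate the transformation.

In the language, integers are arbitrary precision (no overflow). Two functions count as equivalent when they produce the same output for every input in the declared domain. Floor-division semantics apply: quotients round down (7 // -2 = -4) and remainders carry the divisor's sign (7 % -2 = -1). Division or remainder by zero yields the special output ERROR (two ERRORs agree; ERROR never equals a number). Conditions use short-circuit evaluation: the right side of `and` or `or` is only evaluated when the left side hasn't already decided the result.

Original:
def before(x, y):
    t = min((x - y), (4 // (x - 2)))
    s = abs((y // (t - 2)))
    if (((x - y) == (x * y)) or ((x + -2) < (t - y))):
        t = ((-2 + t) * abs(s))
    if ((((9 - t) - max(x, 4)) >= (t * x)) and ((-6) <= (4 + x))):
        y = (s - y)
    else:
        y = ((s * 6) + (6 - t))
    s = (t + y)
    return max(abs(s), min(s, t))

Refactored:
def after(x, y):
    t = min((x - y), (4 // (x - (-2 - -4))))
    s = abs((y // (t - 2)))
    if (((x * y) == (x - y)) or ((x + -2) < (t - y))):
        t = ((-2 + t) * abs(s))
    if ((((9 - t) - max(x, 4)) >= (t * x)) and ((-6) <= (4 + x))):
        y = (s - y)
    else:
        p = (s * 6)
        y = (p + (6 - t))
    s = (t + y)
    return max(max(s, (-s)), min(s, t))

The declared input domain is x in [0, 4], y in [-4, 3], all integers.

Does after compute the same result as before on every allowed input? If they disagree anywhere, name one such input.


The two are interchangeable: arithmetic usage differs; and statement counts differ; and local variable names differ; and constant usage differs; and min/max/abs usage differs, and every declared input agrees.
Tracing x=3, y=-1: before: t = 4; s = 1; (((x - y) == (x * y)) or ((x + -2) < (t - y))) -> true; t = 2; ((((9 - t) - max(x, 4)) >= (t * x)) and ((-6) <= (4 + x))) -> false; y = 10; s = 12; return 12 | after: t = 4; s = 1; (((x * y) == (x - y)) or ((x + -2) < (t - y))) -> true; t = 2; ((((9 - t) - max(x, 4)) >= (t * x)) and ((-6) <= (4 + x))) -> false; p = 6; y = 10; s = 12; return 12 — matching result 12.
Sweeping the whole domain (40 inputs) finds no disagreement.
verdict: equivalent


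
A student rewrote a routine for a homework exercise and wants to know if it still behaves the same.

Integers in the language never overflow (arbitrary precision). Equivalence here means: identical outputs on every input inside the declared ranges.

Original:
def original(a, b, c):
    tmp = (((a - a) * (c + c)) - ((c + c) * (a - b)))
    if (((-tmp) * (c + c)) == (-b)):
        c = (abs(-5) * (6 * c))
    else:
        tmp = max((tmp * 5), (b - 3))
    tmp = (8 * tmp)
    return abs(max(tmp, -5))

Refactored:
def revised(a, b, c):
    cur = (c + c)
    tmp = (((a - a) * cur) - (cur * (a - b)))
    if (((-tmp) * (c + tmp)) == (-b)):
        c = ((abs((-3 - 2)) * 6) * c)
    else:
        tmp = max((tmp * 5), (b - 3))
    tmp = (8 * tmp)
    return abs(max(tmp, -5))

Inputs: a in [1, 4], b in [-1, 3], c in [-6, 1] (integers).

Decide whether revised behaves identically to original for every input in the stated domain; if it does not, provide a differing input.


Take a=3, b=2, c=-1.
original: tmp := 2 | (((-tmp) * (c + c)) == (-b)): false | tmp := 10 | tmp := 80 | result 80
revised: cur := -2 | tmp := 2 | (((-tmp) * (c + tmp)) == (-b)): true | c := -30 | tmp := 16 | result 16
80 against 16: the behavior changed.
verdict: not equivalent; witness: a=3, b=2, c=-1


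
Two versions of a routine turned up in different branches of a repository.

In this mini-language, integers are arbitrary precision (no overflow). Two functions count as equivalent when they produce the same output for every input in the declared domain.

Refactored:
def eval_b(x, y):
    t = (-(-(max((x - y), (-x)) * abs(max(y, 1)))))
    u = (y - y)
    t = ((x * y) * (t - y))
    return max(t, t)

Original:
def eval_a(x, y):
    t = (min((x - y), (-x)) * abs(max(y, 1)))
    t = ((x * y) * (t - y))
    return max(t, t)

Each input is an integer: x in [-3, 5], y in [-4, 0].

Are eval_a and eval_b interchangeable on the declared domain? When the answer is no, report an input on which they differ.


The rewrite breaks on x=-3, y=-4, where the results are 60 and 84.
eval_a: t=1, then t=60, then returns 60
eval_b: t=3, then u=0, then t=84, then returns 84
verdict: not equivalent; witness: x=-3, y=-4


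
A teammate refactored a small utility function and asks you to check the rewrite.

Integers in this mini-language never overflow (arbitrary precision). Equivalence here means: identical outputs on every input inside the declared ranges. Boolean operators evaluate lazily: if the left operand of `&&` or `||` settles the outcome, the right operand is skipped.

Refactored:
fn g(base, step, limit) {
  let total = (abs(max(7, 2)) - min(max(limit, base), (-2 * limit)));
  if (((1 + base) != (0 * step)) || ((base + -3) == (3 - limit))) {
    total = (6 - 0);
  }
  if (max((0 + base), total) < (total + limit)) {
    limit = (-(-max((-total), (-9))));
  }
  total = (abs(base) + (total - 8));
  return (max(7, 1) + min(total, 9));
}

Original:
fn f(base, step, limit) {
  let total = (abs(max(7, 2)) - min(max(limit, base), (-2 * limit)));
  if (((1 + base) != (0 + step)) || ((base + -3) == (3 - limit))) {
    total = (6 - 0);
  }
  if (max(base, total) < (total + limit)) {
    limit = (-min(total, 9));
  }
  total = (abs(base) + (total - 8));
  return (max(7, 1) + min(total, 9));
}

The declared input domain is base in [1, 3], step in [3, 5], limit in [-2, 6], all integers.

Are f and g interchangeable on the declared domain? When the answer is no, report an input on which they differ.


base=2, step=3, limit=-2 yields 6 from f but 7 from g.
verdict: not equivalent; witness: base=2, step=3, limit=-2


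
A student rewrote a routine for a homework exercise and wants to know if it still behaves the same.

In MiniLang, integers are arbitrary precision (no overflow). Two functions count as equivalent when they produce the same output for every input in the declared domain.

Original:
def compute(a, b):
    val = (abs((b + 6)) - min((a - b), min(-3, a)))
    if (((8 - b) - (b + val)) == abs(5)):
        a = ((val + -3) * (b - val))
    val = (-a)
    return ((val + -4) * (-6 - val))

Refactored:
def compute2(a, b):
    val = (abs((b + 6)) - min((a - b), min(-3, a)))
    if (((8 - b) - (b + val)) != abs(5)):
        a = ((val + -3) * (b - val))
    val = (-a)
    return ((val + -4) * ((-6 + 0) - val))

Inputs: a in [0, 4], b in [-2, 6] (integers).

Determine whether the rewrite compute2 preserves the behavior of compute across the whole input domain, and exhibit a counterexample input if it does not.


Try a=0, b=-2.
compute: val=7, then (((8 - b) - (b + val)) == abs(5)) is true, then a=-36, then val=36, then returns -1344
compute2: val=7, then (((8 - b) - (b + val)) != abs(5)) is false, then val=0, then returns 24
-1344 against 24: the behavior changed.
verdict: not equivalent; witness: a=0, b=-2


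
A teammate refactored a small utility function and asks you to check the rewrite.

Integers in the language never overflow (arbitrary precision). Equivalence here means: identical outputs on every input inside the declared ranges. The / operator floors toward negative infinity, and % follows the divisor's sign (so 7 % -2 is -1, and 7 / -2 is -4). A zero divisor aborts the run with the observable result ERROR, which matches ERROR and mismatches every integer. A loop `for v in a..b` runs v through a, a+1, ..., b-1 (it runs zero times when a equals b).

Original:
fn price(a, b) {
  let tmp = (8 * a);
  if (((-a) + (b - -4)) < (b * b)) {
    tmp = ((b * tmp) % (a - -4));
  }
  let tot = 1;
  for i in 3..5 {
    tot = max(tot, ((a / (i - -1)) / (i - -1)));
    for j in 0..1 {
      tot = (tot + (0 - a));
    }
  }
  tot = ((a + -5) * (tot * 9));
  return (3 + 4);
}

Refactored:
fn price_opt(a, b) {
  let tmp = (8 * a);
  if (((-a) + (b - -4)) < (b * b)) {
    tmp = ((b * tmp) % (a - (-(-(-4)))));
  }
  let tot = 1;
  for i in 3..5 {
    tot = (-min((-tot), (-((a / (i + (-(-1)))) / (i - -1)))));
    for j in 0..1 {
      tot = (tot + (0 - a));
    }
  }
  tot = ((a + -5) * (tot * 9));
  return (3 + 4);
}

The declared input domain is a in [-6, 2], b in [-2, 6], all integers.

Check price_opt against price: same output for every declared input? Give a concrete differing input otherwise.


Equivalent — the differences include arithmetic usage differs; and min/max/abs usage differs, yet no declared input distinguishes the two.
One worked example (a=-6, b=1) — price: tmp becomes -48; next (((-a) + (b - -4)) < (b * b)) evaluates to false; next tot becomes 1; next at i=3:; next tot becomes 1; next at j=0:; next tot becomes 7; next at i=4:; next tot becomes 7; next at j=0:; next tot becomes 13; next tot becomes -1287; next final value 7; price_opt: tmp becomes -48; next (((-a) + (b - -4)) < (b * b)) evaluates to false; next tot becomes 1; next at i=3:; next tot becomes 1; next at j=0:; next tot becomes 7; next at i=4:; next tot becomes 7; next at j=0:; next tot becomes 13; next tot becomes -1287; next final value 7; agreement on 7.
Across all 81 domain points the two functions coincide.
verdict: equivalent


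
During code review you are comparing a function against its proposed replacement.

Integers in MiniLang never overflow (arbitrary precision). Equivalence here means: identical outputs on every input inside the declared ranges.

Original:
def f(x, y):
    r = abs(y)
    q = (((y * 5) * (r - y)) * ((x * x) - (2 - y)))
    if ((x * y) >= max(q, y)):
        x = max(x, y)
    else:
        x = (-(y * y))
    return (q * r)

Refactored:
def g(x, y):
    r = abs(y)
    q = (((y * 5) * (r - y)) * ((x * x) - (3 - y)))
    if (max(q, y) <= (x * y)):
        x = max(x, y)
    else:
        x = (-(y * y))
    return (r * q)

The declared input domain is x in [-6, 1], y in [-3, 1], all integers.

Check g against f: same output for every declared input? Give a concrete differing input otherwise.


Consider the input x=-6, y=-3.
f: r := 3 | q := -2790 | ((x * y) >= max(q, y)): true | x := -3 | result -8370
g: r := 3 | q := -2700 | (max(q, y) <= (x * y)): true | x := -3 | result -8100
-8370 != -8100, so the rewrite changes behavior.
verdict: not equivalent; witness: x=-6, y=-3


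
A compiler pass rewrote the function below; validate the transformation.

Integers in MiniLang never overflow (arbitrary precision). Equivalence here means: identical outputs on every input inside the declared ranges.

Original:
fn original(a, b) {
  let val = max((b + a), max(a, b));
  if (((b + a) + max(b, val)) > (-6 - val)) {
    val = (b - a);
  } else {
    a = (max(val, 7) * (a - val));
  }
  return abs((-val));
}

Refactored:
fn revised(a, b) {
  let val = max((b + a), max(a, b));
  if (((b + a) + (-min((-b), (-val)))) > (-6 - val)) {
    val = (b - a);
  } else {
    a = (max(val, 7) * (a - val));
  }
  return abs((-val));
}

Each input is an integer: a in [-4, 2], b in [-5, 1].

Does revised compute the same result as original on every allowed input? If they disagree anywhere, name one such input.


The two are interchangeable: min/max/abs usage differs, and every declared input agrees.
One worked example (a=-1, b=-3) — original: val := -1 | (((b + a) + max(b, val)) > (-6 - val)): false | a := 0 | result 1; revised: val := -1 | (((b + a) + (-min((-b), (-val)))) > (-6 - val)): false | a := 0 | result 1; agreement on 1.
Every one of the 49 inputs gives matching results.
verdict: equivalent


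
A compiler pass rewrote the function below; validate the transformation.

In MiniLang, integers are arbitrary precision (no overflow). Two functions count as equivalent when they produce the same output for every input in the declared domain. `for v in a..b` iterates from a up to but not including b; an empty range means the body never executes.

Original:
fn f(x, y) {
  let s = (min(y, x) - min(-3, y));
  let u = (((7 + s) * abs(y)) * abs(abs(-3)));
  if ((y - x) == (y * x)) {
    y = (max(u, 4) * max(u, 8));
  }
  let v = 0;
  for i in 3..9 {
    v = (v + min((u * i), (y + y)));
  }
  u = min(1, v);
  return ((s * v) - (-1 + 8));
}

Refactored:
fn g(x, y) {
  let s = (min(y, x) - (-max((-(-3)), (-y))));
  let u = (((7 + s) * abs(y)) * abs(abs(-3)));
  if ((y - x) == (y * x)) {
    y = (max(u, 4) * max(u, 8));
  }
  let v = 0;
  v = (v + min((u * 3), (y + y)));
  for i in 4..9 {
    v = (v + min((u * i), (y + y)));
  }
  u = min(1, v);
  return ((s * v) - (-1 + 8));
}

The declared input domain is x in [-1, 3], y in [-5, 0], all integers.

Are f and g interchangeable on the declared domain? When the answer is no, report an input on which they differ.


The two are interchangeable: min/max/abs usage differs; and constant usage differs; and statement counts differ; and arithmetic usage differs; and loop structure differs, and every declared input agrees.
Spot check at x=-1, y=-4 — f: s = 0; u = 84; ((y - x) == (y * x)) -> false; v = 0; [i=3]; v = -8; [i=4]; v = -16; [i=5]; v = -24; [i=6]; v = -32; [i=7]; v = -40; [i=8]; v = -48; u = -48; return -7. g: s = 0; u = 84; ((y - x) == (y * x)) -> false; v = 0; v = -8; [i=4]; v = -16; [i=5]; v = -24; [i=6]; v = -32; [i=7]; v = -40; [i=8]; v = -48; u = -48; return -7. Both give -7.
Checked all 30 inputs in the declared domain: the outputs agree on every one.
verdict: equivalent


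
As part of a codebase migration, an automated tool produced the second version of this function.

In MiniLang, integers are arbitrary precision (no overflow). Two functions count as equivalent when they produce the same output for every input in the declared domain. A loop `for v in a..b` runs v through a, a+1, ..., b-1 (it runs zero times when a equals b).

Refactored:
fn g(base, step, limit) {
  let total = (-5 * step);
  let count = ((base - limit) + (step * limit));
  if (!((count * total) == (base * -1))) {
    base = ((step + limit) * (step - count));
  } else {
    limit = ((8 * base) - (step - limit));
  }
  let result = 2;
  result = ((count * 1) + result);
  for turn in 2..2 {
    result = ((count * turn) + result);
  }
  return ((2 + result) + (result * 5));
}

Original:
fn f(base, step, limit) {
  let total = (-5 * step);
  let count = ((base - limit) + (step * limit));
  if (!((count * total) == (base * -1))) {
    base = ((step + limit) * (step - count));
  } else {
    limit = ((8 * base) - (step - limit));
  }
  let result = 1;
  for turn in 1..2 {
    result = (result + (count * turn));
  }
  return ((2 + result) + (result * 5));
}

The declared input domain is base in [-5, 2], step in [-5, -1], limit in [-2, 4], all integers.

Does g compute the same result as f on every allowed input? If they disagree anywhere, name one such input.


base=-5, step=-5, limit=-2 yields 50 from f but 56 from g.
verdict: not equivalent; witness: base=-5, step=-5, limit=-2


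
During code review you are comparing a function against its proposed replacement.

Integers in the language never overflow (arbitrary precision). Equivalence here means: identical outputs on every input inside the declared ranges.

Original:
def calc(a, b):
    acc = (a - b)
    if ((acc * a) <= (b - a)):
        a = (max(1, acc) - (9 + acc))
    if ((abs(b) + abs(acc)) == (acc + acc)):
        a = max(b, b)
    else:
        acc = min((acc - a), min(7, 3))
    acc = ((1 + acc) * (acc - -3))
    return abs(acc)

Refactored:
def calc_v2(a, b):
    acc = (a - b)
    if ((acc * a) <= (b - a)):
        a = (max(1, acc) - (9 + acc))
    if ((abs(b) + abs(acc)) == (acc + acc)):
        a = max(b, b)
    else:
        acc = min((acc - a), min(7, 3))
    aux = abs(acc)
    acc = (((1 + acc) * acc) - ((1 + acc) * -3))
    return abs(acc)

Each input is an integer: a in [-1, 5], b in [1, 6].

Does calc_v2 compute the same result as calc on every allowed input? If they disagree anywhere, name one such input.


This is a faithful refactor — constant usage differs, min/max/abs usage differs, statement counts differ, local variable names differ, arithmetic usage differs, but the computed results match everywhere.
As a probe, take a=0, b=4: calc runs acc := -4 | ((acc * a) <= (b - a)): true | a := -4 | ((abs(b) + abs(acc)) == (acc + acc)): false | acc := 0 | acc := 3 | result 3; calc_v2 runs acc := -4 | ((acc * a) <= (b - a)): true | a := -4 | ((abs(b) + abs(acc)) == (acc + acc)): false | acc := 0 | aux := 0 | acc := 3 | result 3; both end at 3.
Sweeping the whole domain (42 inputs) finds no disagreement.
verdict: equivalent
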